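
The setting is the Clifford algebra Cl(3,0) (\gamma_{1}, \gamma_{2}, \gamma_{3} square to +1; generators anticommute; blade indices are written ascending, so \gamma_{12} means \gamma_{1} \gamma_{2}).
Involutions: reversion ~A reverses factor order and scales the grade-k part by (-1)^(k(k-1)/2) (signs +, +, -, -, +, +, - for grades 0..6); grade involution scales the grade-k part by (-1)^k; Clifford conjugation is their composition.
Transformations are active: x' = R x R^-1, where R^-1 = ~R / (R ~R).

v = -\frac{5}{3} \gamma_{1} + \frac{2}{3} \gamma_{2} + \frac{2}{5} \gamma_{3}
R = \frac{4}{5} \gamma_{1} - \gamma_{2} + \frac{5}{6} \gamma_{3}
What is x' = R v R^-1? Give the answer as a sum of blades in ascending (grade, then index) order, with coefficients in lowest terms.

~R = \frac{4}{5} \gamma_{1} - \gamma_{2} + \frac{5}{6} \gamma_{3}, and R ~R = \frac{2101}{900}, so R^-1 = ~R / (\frac{2101}{900}).
R v = -\frac{5}{3} - \frac{17}{15} \gamma_{12} + \frac{769}{450} \gamma_{13} - \frac{43}{45} \gamma_{23}
Answer: \frac{3305}{6303} \gamma_{1} + \frac{4798}{6303} \gamma_{2} - \frac{16702}{10505} \gamma_{3}


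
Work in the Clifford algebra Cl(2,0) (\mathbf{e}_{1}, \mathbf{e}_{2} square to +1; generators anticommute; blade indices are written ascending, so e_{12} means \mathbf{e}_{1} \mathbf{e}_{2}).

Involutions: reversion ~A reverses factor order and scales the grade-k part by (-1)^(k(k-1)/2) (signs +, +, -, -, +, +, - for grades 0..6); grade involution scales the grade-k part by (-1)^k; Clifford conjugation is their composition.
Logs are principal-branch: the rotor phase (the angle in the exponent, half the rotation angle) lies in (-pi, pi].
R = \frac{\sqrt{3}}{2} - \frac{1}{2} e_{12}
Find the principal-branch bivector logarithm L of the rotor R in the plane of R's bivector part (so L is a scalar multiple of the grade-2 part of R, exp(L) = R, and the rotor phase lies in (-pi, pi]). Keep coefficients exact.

The scalar part of R is \frac{\sqrt{3}}{2}, which pins the rotor phase on the principal branch; dividing the bivector part by the sine of that phase recovers the unit plane, and L is the phase times that plane.
Concretely: cos(phase) = \frac{\sqrt{3}}{2} gives phase = ±\frac{\pi}{6}, and since phase/sin(phase) is even the sign is immaterial: L = (phase/sin(phase)) * <R>_2 = (\frac{\pi}{3}) * <R>_2.
Answer: - \frac{\pi}{6} e_{12}


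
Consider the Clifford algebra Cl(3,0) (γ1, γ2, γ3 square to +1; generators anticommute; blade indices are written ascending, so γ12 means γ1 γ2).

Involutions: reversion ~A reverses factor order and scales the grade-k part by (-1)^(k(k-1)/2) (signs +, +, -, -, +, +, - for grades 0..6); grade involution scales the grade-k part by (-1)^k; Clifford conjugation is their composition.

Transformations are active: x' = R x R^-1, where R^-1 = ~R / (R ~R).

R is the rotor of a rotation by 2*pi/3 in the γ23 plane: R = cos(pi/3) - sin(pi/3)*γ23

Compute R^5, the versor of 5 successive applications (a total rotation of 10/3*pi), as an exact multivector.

Half-angle bookkeeping: 5 applications in γ23 add up to rotor phase 5*pi/3 = 5*pi/3, so R^5 = cos(5*pi/3) - sin(5*pi/3)*γ23.
cos(5*pi/3) = 1/2 and sin(5*pi/3) = -sqrt(3)/2, so R^5 = 1/2 + sqrt(3)/2*γ23. The net rotation is 4/3*pi (after discarding 1 full turn, each of which contributes a factor -1 to the rotor); the rotor keeps the half-angle phase exactly.
Answer: 1/2 + sqrt(3)/2*γ23


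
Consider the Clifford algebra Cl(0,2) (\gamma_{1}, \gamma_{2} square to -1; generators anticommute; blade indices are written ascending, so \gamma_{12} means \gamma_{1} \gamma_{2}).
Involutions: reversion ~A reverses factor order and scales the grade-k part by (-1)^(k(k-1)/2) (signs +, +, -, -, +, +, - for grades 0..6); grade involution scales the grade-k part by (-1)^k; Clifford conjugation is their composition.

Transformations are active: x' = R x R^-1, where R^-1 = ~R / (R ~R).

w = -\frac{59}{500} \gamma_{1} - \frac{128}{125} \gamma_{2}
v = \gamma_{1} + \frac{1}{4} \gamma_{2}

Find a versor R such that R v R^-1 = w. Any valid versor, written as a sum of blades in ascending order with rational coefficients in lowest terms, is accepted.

A norm check does it: q(v) = q(w) = -\frac{17}{16}, hence R = v + w = \frac{441}{500} \gamma_{1} - \frac{387}{500} \gamma_{2} realises the map — parallel part kept, (v - w)/2 negated, v carried to w.
Answer: \frac{441}{500} \gamma_{1} - \frac{387}{500} \gamma_{2}


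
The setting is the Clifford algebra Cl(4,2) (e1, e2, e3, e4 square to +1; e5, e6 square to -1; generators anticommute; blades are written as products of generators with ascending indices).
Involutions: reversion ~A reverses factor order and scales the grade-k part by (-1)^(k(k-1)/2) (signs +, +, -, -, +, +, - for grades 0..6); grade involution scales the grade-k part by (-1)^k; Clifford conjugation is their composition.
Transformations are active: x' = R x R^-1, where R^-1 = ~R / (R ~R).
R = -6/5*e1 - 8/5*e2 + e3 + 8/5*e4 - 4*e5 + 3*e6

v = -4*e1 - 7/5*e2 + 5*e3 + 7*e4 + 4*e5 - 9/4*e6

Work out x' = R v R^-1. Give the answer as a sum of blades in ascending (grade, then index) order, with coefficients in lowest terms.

~R = -6/5*e1 - 8/5*e2 + e3 + 8/5*e4 - 4*e5 + 3*e6, and R ~R = -436/25, so R^-1 = ~R / (-436/25).
R v = 4599/100 - 118/25*e1 e2 - 2*e1 e3 - 2*e1 e4 - 104/5*e1 e5 + 147/10*e1 e6 - 33/5*e2 e3 - 224/25*e2 e4 - 12*e2 e5 + 39/5*e2 e6 - e3 e4 + 24*e3 e5 - 69/4*e3 e6 + 172/5*e4 e5 - 123/5*e4 e6 - 3*e5 e6
Answer: 22517/2180*e1 + 5362/545*e2 - 8959/872*e3 - 8414/545*e4 + 3727/218*e5 - 11835/872*e6


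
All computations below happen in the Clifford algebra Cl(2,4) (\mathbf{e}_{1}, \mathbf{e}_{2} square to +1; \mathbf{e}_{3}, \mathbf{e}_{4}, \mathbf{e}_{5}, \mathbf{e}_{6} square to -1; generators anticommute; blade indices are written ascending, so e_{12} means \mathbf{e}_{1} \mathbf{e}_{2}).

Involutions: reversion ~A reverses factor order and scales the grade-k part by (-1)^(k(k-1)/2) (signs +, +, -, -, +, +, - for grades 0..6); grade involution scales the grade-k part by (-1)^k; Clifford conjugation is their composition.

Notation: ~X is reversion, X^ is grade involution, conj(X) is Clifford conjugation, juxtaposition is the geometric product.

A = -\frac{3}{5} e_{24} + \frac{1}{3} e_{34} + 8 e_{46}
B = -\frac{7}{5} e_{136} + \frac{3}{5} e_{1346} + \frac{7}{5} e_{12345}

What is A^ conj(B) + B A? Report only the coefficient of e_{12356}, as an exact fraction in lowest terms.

first term: -\frac{24}{5} e_{13} - \frac{1}{5} e_{16} + \frac{7}{15} e_{125} + \frac{56}{5} e_{134} - \frac{21}{25} e_{135} - \frac{7}{15} e_{146} - \frac{9}{25} e_{1236} - \frac{21}{25} e_{12346} + \frac{56}{5} e_{12356}
second term: -\frac{24}{5} e_{13} - \frac{1}{5} e_{16} - \frac{7}{15} e_{125} - \frac{56}{5} e_{134} + \frac{21}{25} e_{135} + \frac{7}{15} e_{146} + \frac{9}{25} e_{1236} - \frac{21}{25} e_{12346} + \frac{56}{5} e_{12356}
Answer: \frac{112}{5}


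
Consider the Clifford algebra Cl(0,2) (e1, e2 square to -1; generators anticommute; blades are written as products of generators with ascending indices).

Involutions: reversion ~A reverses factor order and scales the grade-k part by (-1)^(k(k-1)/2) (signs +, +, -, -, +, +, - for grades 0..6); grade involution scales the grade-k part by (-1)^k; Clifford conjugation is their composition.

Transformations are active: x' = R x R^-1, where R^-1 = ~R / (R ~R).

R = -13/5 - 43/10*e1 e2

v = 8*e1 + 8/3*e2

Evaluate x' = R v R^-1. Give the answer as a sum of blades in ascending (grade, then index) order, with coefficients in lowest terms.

~R = -13/5 + 43/10*e1 e2, and R ~R = 101/4, so R^-1 = ~R / (101/4).
R v = -28/3*e1 - 124/3*e2
Answer: -9208/1515*e1 + 2952/505*e2


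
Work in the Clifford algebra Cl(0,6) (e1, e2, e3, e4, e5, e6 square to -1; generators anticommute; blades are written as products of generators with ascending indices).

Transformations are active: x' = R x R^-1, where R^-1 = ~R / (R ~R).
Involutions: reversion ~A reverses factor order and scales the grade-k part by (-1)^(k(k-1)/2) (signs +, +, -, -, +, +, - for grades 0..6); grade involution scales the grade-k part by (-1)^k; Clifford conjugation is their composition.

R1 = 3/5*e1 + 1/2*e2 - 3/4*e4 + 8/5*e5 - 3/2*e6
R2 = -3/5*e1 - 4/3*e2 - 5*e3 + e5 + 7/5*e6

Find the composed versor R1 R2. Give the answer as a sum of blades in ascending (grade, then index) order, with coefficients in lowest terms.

Distribute over the terms of R1 (each basis-blade product reordered to ascending indices, repeated generators contracted through their squares):
(3/5*e1) R2 = 9/25 - 4/5*e1 e2 - 3*e1 e3 + 3/5*e1 e5 + 21/25*e1 e6
(1/2*e2) R2 = 2/3 + 3/10*e1 e2 - 5/2*e2 e3 + 1/2*e2 e5 + 7/10*e2 e6
(-3/4*e4) R2 = -9/20*e1 e4 - e2 e4 - 15/4*e3 e4 - 3/4*e4 e5 - 21/20*e4 e6
(8/5*e5) R2 = -8/5 + 24/25*e1 e5 + 32/15*e2 e5 + 8*e3 e5 + 56/25*e5 e6
(-3/2*e6) R2 = 21/10 - 9/10*e1 e6 - 2*e2 e6 - 15/2*e3 e6 + 3/2*e5 e6
Summing the partial products and collecting blades:
Answer: 229/150 - 1/2*e1 e2 - 3*e1 e3 - 9/20*e1 e4 + 39/25*e1 e5 - 3/50*e1 e6 - 5/2*e2 e3 - e2 e4 + 79/30*e2 e5 - 13/10*e2 e6 - 15/4*e3 e4 + 8*e3 e5 - 15/2*e3 e6 - 3/4*e4 e5 - 21/20*e4 e6 + 187/50*e5 e6


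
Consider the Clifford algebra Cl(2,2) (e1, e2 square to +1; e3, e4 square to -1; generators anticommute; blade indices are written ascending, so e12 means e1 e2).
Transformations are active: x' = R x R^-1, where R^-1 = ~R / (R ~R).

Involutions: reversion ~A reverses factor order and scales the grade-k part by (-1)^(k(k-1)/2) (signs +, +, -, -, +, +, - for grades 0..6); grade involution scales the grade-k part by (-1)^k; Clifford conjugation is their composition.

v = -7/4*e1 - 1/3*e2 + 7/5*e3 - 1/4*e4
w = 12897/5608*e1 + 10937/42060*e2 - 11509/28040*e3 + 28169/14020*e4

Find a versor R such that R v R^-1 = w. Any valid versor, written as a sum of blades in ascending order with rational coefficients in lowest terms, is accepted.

Construction: equal norms (both 259/225) license R = v + w = 3083/5608*e1 - 3083/42060*e2 + 27747/28040*e3 + 6166/3505*e4 — nothing changes along that direction, while (v - w)/2 changes sign, so v maps onto w.
Answer: 3083/5608*e1 - 3083/42060*e2 + 27747/28040*e3 + 6166/3505*e4


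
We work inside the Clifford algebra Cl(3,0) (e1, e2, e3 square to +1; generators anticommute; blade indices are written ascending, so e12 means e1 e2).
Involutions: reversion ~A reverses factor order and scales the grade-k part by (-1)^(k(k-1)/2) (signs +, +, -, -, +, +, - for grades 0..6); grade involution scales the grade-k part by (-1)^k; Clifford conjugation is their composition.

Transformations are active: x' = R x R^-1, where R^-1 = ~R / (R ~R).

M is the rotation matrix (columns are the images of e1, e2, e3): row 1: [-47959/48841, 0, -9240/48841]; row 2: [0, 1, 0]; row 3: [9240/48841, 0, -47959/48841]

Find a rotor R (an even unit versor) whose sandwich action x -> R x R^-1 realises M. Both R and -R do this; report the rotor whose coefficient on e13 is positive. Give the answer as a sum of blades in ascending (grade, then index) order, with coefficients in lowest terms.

Method: write R = a + b12*e12 + b13*e13 + b23*e23 with a^2 + b12^2 + b13^2 + b23^2 = 1 (so R^-1 = ~R). Expanding the columns R e_j ~R gives tr M = 4a^2 - 1 and, from the antisymmetric part, M21 - M12 = -4a*b12, M13 - M31 = 4a*b13, M32 - M23 = -4a*b23.
Here tr M = -47077/48841, so a^2 = (1 + tr M)/4 = 441/48841 and a = ±21/221. Taking a = 21/221: M21 - M12 = 0, M13 - M31 = -18480/48841, M32 - M23 = 0, giving b12 = 0, b13 = -220/221, b23 = 0, i.e. R = 21/221 - 220/221*e13.
Its e13 coefficient is negative, so report the other preimage -R.
Answer: -21/221 + 220/221*e13. Uniqueness: Spin(3) -> SO(3) maps R and -R to the same rotation of trace -47077/48841; fixing the sign of the e13 coefficient removes the ambiguity.


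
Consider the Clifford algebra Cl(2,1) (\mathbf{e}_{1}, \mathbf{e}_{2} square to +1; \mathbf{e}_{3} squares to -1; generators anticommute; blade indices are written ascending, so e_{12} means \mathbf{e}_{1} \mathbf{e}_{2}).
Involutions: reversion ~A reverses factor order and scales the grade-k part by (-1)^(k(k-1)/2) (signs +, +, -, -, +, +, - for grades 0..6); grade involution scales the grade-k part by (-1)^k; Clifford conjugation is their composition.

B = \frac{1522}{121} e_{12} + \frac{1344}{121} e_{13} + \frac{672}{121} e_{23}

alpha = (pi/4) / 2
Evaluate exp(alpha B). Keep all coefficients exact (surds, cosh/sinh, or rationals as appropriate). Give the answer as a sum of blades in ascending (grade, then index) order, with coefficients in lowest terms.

B^2 term by term: the squares give (\frac{1522}{121})^2*(e_{12})^2 + (\frac{1344}{121})^2*(e_{13})^2 + (\frac{672}{121})^2*(e_{23})^2 = \frac{2316484}{14641}*(-1) + \frac{1806336}{14641}*(+1) + \frac{451584}{14641}*(+1) = -4 (each basis 2-blade squares to minus the product of its generators' squares); cross terms between blades sharing an index anticommute and cancel. So B^2 = -4.
B^2 = -4 — since the square is negative, the closed form is circular: l = 2, alpha*l = \frac{\pi}{4}, so exp(alpha B) = cos(\frac{\pi}{4}) + (sin(\frac{\pi}{4})/2)*B = \frac{\sqrt{2}}{2} + (\frac{\sqrt{2}}{4})*B.
Answer: \frac{\sqrt{2}}{2} + \frac{761 \sqrt{2}}{242} e_{12} + \frac{336 \sqrt{2}}{121} e_{13} + \frac{168 \sqrt{2}}{121} e_{23}


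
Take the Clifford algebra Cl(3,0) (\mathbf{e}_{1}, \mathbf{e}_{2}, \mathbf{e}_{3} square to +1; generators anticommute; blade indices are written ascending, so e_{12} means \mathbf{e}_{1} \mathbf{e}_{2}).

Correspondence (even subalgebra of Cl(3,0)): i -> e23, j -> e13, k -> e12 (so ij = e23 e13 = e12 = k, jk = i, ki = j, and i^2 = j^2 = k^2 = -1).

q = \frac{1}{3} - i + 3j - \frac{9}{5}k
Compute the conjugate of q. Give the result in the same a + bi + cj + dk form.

In blades: q = \frac{1}{3} - \frac{9}{5} e_{12} + 3 e_{13} - e_{23}.
Quaternion conjugation is reversion on the even subalgebra: the scalar is fixed and every grade-2 blade flips sign, giving \frac{1}{3} + \frac{9}{5} e_{12} - 3 e_{13} + e_{23}; translating back:
Answer: \frac{1}{3} + i - 3j + \frac{9}{5}k


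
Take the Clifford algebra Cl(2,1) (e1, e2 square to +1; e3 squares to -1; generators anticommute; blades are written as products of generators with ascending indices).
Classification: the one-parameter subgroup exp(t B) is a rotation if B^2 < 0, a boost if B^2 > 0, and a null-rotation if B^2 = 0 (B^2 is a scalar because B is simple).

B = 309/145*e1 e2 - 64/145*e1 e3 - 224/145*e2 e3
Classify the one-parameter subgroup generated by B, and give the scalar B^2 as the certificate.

B^2 term by term: the squares give (309/145)^2*(e1 e2)^2 + (-64/145)^2*(e1 e3)^2 + (-224/145)^2*(e2 e3)^2 = 95481/21025*(-1) + 4096/21025*(+1) + 50176/21025*(+1) = -49/25 (each basis 2-blade squares to minus the product of its generators' squares); cross terms between blades sharing an index anticommute and cancel. So B^2 = -49/25.
Answer: rotation, certificate B^2 = -49/25. Key observation: B^2 = -49/25 is a conjugation invariant, so its sign decides the class regardless of the surface form of B.


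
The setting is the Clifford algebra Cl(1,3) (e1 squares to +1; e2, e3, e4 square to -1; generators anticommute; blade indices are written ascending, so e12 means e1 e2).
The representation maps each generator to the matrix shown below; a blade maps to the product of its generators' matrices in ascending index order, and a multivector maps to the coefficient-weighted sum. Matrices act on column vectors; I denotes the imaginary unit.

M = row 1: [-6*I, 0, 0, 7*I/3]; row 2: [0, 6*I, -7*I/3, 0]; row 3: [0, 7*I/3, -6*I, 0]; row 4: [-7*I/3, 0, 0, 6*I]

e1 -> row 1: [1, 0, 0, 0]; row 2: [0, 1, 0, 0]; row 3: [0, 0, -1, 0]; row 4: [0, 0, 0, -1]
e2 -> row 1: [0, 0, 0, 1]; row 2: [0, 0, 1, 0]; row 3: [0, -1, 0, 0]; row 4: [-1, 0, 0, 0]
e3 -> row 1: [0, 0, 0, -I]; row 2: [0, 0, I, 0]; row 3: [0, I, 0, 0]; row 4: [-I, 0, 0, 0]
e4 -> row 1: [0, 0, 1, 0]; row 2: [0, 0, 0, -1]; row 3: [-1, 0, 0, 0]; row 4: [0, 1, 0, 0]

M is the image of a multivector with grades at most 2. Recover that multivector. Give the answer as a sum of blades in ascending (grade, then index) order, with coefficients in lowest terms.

Method: the blade images are trace-orthogonal — tr(rho(e_A) rho(e_B)^-1) = 4 if A = B and 0 otherwise — and rho(e_A)^-1 = (e_A)^2 * rho(e_A) with (e_A)^2 = +1 or -1, so the coefficient of e_A in the preimage is (e_A)^2 * tr(M rho(e_A))/4.
Nonzero projections over blades of grade <= 2: e13: (e13)^2 = +1, tr(M rho(e13)) = -28/3, coefficient -7/3; e23: (e23)^2 = -1, tr(M rho(e23)) = -24, coefficient 6. Every other blade of grade <= 2 projects to 0.
Answer: -7/3*e13 + 6*e23


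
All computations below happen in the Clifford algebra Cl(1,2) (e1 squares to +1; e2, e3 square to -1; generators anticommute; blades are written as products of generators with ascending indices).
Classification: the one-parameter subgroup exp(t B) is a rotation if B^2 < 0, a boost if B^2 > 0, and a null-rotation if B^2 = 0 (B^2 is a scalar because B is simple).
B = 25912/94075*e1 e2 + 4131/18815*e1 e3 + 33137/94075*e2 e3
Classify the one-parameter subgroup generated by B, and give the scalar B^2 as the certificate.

B^2 term by term: the squares give (25912/94075)^2*(e1 e2)^2 + (4131/18815)^2*(e1 e3)^2 + (33137/94075)^2*(e2 e3)^2 = 671431744/8850105625*(+1) + 17065161/354004225*(+1) + 1098060769/8850105625*(-1) = 0 (each basis 2-blade squares to minus the product of its generators' squares); cross terms between blades sharing an index anticommute and cancel. So B^2 = 0.
Answer: null-rotation, certificate B^2 = 0. One invariant decides it: the square 0 survives every conjugation, and its sign is exactly the classification.


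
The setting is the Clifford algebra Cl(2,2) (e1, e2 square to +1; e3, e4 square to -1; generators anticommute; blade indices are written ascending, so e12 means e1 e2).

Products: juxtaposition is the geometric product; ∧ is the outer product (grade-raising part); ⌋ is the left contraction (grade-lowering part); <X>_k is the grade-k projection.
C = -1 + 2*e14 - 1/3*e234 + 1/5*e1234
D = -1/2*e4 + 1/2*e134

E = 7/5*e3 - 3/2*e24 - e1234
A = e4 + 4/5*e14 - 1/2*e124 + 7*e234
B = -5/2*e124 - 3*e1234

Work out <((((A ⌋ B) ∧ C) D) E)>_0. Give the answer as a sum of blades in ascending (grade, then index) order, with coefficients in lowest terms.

step 1: 5/4 - 21*e1 + 2*e2 - 3/2*e3 + 5/2*e12 - 12/5*e23 - 3*e123
step 2: -5/4 + 21*e1 - 2*e2 + 3/2*e3 - 5/2*e12 + 5/2*e14 + 12/5*e23 + 3*e123 - 4*e124 + 3*e134 - 5/12*e234 + 49/20*e1234
step 3: -3/2 + 5/4*e1 + 49/40*e2 - 5/4*e3 + 5/8*e4 - 53/24*e12 + 3/2*e13 - 39/4*e14 - 53/24*e23 - 1/2*e24 + 39/4*e34 + 49/40*e123 + 1/20*e124 - 5/8*e134 + 1/20*e234 - 1/2*e1234
step 4: 3 - 89/40*e1 + 367/240*e2 - 79/40*e3 + 847/80*e4 + 1133/50*e12 + 1/2*e13 + 223/48*e14 + 2609/100*e23 + 191/50*e24 - 307/48*e34 - 1117/240*e123 - 153/40*e124 + 1337/80*e134 - 97/40*e234 + 92/25*e1234
step 5: 3
Answer: 3


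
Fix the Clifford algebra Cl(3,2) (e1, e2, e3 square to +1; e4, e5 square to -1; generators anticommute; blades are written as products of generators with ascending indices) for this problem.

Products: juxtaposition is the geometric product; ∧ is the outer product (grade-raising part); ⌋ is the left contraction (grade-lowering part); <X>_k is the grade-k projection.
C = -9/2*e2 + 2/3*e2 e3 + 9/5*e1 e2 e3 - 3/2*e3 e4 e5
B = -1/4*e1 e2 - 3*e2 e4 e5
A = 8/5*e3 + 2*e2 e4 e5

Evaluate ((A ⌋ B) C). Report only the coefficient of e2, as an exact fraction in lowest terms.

step 1: 6
step 2: -27*e2 + 4*e2 e3 + 54/5*e1 e2 e3 - 9*e3 e4 e5
Answer: -27


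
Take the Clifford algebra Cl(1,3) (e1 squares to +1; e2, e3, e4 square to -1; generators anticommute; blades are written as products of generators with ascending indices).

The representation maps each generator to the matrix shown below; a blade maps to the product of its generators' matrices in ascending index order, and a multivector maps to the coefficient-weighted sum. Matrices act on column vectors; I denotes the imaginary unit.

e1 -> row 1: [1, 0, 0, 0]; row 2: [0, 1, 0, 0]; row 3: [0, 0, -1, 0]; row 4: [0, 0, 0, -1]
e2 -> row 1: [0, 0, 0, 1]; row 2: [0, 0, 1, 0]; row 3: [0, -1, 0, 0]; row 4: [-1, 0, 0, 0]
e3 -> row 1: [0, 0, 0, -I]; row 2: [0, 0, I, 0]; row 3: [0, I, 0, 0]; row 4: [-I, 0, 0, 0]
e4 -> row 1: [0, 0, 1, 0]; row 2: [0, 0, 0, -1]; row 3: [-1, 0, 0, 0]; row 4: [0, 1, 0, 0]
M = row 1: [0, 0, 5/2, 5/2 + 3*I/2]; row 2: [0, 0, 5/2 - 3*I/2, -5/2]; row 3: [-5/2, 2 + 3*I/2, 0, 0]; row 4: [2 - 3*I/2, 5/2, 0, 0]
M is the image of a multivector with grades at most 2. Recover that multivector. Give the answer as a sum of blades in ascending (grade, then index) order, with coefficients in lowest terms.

Method: the blade images are trace-orthogonal — tr(rho(e_A) rho(e_B)^-1) = 4 if A = B and 0 otherwise — and rho(e_A)^-1 = (e_A)^2 * rho(e_A) with (e_A)^2 = +1 or -1, so the coefficient of e_A in the preimage is (e_A)^2 * tr(M rho(e_A))/4.
Nonzero projections over blades of grade <= 2: e2: (e2)^2 = -1, tr(M rho(e2)) = -1, coefficient 1/4; e4: (e4)^2 = -1, tr(M rho(e4)) = -10, coefficient 5/2; e1 e2: (e1 e2)^2 = +1, tr(M rho(e1 e2)) = 9, coefficient 9/4; e1 e3: (e1 e3)^2 = +1, tr(M rho(e1 e3)) = -6, coefficient -3/2. Every other blade of grade <= 2 projects to 0.
Answer: 1/4*e2 + 5/2*e4 + 9/4*e1 e2 - 3/2*e1 e3


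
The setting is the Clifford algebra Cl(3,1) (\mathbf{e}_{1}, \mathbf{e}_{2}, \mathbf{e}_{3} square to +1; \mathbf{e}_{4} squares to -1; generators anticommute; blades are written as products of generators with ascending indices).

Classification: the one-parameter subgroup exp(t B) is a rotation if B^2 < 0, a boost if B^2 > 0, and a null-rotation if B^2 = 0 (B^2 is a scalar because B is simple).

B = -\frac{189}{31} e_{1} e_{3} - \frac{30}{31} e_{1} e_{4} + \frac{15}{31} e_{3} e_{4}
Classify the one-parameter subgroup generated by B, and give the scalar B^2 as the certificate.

B^2 term by term: the squares give (-\frac{189}{31})^2*(e_{1} e_{3})^2 + (-\frac{30}{31})^2*(e_{1} e_{4})^2 + (\frac{15}{31})^2*(e_{3} e_{4})^2 = \frac{35721}{961}*(-1) + \frac{900}{961}*(+1) + \frac{225}{961}*(+1) = -36 (each basis 2-blade squares to minus the product of its generators' squares); cross terms between blades sharing an index anticommute and cancel. So B^2 = -36.
Answer: rotation, certificate B^2 = -36. Because -36 is invariant under every versor sandwich, the classification follows from its sign alone.


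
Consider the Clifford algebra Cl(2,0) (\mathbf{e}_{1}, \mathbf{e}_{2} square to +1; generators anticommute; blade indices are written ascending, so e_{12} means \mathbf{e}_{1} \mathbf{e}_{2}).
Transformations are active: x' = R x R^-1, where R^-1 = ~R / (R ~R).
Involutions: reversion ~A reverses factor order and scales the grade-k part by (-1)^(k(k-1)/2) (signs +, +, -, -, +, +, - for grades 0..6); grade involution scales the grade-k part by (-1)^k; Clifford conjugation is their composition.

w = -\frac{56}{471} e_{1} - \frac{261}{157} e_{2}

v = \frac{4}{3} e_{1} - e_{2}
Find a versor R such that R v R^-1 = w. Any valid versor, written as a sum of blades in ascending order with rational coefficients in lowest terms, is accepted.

Construction: equal norms (both \frac{25}{9}) license R = v + w = \frac{572}{471} e_{1} - \frac{418}{157} e_{2} — nothing changes along that direction, while (v - w)/2 changes sign, so v maps onto w.
Answer: \frac{572}{471} e_{1} - \frac{418}{157} e_{2}


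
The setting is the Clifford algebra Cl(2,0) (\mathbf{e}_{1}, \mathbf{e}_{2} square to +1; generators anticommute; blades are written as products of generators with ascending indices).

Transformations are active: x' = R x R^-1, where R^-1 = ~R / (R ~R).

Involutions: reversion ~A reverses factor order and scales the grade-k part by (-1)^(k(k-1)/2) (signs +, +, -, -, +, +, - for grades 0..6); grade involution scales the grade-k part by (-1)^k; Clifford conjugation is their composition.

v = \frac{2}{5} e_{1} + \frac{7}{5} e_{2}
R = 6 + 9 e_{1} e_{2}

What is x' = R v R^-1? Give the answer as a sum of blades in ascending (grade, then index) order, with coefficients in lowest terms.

~R = 6 - 9 e_{1} e_{2}, and R ~R = 117, so R^-1 = ~R / (117).
R v = 15 e_{1} + \frac{24}{5} e_{2}
Answer: \frac{74}{65} e_{1} - \frac{59}{65} e_{2}


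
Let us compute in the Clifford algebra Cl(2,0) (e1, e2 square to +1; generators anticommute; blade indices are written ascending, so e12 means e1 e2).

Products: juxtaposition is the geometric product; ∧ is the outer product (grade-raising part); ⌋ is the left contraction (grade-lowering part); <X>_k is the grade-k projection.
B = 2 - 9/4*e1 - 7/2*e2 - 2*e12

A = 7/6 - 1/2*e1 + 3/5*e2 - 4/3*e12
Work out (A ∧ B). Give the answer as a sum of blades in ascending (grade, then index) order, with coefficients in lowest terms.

step 1: 7/3 - 29/8*e1 - 173/60*e2 - 19/10*e12
Answer: 7/3 - 29/8*e1 - 173/60*e2 - 19/10*e12


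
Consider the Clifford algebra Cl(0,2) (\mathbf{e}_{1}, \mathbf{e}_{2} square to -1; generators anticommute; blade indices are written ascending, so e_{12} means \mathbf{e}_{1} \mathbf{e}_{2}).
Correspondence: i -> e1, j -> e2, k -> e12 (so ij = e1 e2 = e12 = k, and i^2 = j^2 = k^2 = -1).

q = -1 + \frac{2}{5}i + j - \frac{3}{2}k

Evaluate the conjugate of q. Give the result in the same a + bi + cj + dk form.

In blades: q = -1 + \frac{2}{5} e_{1} + e_{2} - \frac{3}{2} e_{12}.
Conjugation here is Clifford conjugation: the scalar is fixed and the grade-1 and grade-2 blades all flip sign, giving -1 - \frac{2}{5} e_{1} - e_{2} + \frac{3}{2} e_{12}; translating back:
Answer: -1 - \frac{2}{5}i - j + \frac{3}{2}k


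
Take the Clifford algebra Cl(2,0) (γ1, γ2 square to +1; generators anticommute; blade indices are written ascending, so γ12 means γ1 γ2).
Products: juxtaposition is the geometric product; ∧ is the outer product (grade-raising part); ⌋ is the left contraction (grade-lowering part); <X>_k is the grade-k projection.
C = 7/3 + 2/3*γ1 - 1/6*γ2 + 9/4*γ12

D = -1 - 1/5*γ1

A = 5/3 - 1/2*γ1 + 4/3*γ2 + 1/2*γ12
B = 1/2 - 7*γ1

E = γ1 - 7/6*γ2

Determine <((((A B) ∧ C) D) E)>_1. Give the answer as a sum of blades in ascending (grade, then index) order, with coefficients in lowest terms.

step 1: 13/3 - 143/12*γ1 + 25/6*γ2 + 115/12*γ12
step 2: 91/9 - 299/12*γ1 + 9*γ2 + 2255/72*γ12
step 3: -923/180 + 4121/180*γ1 - 197/72*γ2 - 10627/360*γ12
step 4: 56347/2160 + 63313/2160*γ1 + 19171/540*γ2 - 6473/270*γ12
step 5: 63313/2160*γ1 + 19171/540*γ2
Answer: 63313/2160*γ1 + 19171/540*γ2


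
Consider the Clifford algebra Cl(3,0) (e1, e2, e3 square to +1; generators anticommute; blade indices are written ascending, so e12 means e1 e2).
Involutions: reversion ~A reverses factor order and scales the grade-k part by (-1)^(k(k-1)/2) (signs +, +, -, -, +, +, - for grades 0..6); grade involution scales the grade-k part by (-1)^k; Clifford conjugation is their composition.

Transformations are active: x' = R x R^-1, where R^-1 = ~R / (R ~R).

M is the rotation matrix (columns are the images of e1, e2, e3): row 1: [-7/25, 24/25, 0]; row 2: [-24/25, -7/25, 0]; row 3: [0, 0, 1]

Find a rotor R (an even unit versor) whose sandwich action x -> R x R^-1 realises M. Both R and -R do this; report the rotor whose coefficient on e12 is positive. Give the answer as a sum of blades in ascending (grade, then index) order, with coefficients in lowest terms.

Method: write R = a + b12*e12 + b13*e13 + b23*e23 with a^2 + b12^2 + b13^2 + b23^2 = 1 (so R^-1 = ~R). Expanding the columns R e_j ~R gives tr M = 4a^2 - 1 and, from the antisymmetric part, M21 - M12 = -4a*b12, M13 - M31 = 4a*b13, M32 - M23 = -4a*b23.
Here tr M = 11/25, so a^2 = (1 + tr M)/4 = 9/25 and a = ±3/5. Taking a = 3/5: M21 - M12 = -48/25, M13 - M31 = 0, M32 - M23 = 0, giving b12 = 4/5, b13 = 0, b23 = 0, i.e. R = 3/5 + 4/5*e12.
Its e12 coefficient is already positive.
Answer: 3/5 + 4/5*e12. Key observation: the double cover Spin(3) -> SO(3) sends R and -R to the same matrix (trace 11/25 here), so the stated sign of the e12 coefficient is what selects one sheet.


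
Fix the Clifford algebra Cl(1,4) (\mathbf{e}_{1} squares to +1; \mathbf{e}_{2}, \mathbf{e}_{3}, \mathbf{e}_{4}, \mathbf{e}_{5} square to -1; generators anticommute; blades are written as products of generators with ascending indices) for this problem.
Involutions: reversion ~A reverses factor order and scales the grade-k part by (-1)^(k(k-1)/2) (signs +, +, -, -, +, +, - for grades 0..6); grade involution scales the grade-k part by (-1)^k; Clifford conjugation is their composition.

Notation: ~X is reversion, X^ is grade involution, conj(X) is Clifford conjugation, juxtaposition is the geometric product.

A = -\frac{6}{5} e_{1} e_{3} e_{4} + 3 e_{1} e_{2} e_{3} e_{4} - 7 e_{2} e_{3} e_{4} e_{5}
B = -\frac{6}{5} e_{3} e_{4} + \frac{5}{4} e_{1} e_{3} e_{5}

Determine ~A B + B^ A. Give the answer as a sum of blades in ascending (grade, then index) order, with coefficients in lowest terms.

first term: \frac{36}{25} e_{1} + \frac{18}{5} e_{1} e_{2} - \frac{42}{5} e_{2} e_{5} + \frac{3}{2} e_{4} e_{5} - \frac{35}{4} e_{1} e_{2} e_{4} - \frac{15}{4} e_{2} e_{4} e_{5}
second term: -\frac{36}{25} e_{1} + \frac{18}{5} e_{1} e_{2} - \frac{42}{5} e_{2} e_{5} - \frac{3}{2} e_{4} e_{5} + \frac{35}{4} e_{1} e_{2} e_{4} + \frac{15}{4} e_{2} e_{4} e_{5}
Answer: \frac{36}{5} e_{1} e_{2} - \frac{84}{5} e_{2} e_{5}


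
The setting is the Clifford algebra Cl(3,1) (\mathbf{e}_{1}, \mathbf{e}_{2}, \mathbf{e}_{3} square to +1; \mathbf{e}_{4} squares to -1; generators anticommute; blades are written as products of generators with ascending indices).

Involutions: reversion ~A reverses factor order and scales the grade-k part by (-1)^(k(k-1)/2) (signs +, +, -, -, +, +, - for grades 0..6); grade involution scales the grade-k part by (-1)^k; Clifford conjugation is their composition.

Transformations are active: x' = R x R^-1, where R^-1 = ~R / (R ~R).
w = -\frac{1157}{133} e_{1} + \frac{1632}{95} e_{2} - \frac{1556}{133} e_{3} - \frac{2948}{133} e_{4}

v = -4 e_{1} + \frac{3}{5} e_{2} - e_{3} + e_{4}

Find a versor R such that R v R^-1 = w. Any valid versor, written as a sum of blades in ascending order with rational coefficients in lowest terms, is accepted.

Take R = v + w = -\frac{1689}{133} e_{1} + \frac{1689}{95} e_{2} - \frac{1689}{133} e_{3} - \frac{2815}{133} e_{4}. Because q(v) = q(w) = \frac{409}{25}, conjugation by R sends v exactly to w.
Answer: -\frac{1689}{133} e_{1} + \frac{1689}{95} e_{2} - \frac{1689}{133} e_{3} - \frac{2815}{133} e_{4}


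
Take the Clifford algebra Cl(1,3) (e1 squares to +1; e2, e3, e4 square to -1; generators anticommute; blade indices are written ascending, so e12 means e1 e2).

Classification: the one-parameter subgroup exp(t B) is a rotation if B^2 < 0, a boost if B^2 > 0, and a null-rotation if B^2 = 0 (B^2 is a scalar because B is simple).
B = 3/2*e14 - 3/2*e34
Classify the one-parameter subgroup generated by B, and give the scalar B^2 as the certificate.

B^2 term by term: the squares give (3/2)^2*(e14)^2 + (-3/2)^2*(e34)^2 = 9/4*(+1) + 9/4*(-1) = 0 (each basis 2-blade squares to minus the product of its generators' squares); cross terms between blades sharing an index anticommute and cancel. So B^2 = 0.
Answer: null-rotation, certificate B^2 = 0. The scalar 0 is the complete invariant here: its sign names the subgroup type.


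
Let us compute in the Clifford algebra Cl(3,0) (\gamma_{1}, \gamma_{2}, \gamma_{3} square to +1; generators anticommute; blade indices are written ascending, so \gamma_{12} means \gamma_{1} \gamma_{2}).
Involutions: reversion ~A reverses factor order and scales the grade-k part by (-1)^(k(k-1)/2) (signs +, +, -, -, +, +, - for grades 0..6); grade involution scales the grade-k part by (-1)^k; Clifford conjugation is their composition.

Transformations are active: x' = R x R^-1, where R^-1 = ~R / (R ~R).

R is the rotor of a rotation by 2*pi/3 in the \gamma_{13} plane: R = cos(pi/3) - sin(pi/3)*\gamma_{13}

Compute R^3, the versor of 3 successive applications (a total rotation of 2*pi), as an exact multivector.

Half-angle bookkeeping: 3 applications in \gamma_{13} add up to rotor phase 3*pi/3 = \pi, so R^3 = cos(\pi) - sin(\pi)*\gamma_{13}.
cos(\pi) = -1 and sin(\pi) = 0, so R^3 = -1. The total rotation 2*pi is 1 full turn, so every vector returns to itself, yet the rotor is -1, on the OTHER sheet of the double cover (an odd number of 2*pi turns).
Answer: -1


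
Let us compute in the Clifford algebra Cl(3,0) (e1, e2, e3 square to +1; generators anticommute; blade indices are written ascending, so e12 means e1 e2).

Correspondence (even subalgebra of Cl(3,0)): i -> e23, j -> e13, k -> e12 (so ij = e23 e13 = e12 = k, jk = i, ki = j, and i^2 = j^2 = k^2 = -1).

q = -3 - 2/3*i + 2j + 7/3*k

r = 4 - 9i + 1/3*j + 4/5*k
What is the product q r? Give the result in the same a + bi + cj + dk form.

In blades: q = -3 + 7/3*e12 + 2*e13 - 2/3*e23, r = 4 + 4/5*e12 + 1/3*e13 - 9*e23.
Distribute q over r term by term (generator squares from the signature, products reordered to ascending indices): (-3)*r = -12 - 12/5*e12 - e13 + 27*e23; (7/3*e12)*r = -28/15 + 28/3*e12 - 21*e13 - 7/9*e23; (2*e13)*r = -2/3 + 18*e12 + 8*e13 + 8/5*e23; (-2/3*e23)*r = -6 - 2/9*e12 + 8/15*e13 - 8/3*e23.
Sum: -308/15 + 1112/45*e12 - 202/15*e13 + 1132/45*e23; translating back through the correspondence:
Answer: -308/15 + 1132/45*i - 202/15*j + 1112/45*k


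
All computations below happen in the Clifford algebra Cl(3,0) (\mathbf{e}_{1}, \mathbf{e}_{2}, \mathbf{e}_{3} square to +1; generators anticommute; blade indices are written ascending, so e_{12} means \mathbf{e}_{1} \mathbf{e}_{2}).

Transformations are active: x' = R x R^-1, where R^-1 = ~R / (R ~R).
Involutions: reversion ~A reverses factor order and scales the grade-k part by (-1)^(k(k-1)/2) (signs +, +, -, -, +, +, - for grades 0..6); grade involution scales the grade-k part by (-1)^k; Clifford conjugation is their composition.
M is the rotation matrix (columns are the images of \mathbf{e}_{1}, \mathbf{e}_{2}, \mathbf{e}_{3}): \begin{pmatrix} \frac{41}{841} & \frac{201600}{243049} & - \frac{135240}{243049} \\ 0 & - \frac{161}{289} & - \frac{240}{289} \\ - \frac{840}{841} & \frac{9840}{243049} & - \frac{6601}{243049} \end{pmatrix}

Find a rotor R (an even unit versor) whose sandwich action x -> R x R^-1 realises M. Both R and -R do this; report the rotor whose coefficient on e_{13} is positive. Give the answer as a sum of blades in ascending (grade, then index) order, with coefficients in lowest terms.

Method: write R = a + b12*e_{12} + b13*e_{13} + b23*e_{23} with a^2 + b12^2 + b13^2 + b23^2 = 1 (so R^-1 = ~R). Expanding the columns R e_j ~R gives tr M = 4a^2 - 1 and, from the antisymmetric part, M21 - M12 = -4a*b12, M13 - M31 = 4a*b13, M32 - M23 = -4a*b23.
Here tr M = -\frac{130153}{243049}, so a^2 = (1 + tr M)/4 = \frac{28224}{243049} and a = ±\frac{168}{493}. Taking a = \frac{168}{493}: M21 - M12 = -\frac{201600}{243049}, M13 - M31 = \frac{107520}{243049}, M32 - M23 = \frac{211680}{243049}, giving b12 = \frac{300}{493}, b13 = \frac{160}{493}, b23 = -\frac{315}{493}, i.e. R = \frac{168}{493} + \frac{300}{493} e_{12} + \frac{160}{493} e_{13} - \frac{315}{493} e_{23}.
Its e_{13} coefficient is already positive.
Answer: \frac{168}{493} + \frac{300}{493} e_{12} + \frac{160}{493} e_{13} - \frac{315}{493} e_{23}. Note: both R and -R realise this M (trace -\frac{130153}{243049}); the covering map identifies them, and the e_{13}-coefficient sign is the tie-breaker.


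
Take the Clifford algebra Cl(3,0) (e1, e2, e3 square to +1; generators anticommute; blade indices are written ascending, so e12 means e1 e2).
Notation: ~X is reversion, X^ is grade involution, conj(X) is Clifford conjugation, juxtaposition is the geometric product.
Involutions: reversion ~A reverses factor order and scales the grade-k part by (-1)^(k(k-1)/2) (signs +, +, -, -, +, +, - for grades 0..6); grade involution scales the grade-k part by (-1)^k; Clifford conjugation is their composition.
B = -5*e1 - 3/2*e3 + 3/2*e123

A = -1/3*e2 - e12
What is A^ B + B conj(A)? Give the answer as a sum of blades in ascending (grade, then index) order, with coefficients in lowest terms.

first term: -5*e2 + 3/2*e3 + 5/3*e12 - 1/2*e13 - 1/2*e23 + 3/2*e123
second term: -5*e2 - 3/2*e3 - 5/3*e12 - 1/2*e13 + 1/2*e23 - 3/2*e123
Answer: -10*e2 - e13


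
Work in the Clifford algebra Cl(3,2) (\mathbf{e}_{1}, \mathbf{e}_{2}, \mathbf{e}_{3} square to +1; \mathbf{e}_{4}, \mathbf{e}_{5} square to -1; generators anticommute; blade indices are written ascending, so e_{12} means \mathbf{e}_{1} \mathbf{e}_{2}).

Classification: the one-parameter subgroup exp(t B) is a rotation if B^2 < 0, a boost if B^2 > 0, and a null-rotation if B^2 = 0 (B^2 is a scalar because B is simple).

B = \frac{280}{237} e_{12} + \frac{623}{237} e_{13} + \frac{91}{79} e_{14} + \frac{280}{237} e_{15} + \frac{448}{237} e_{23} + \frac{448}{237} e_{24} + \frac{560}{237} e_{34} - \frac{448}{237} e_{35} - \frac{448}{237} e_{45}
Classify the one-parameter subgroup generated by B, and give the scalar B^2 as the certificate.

B^2 term by term: the squares give (\frac{280}{237})^2*(e_{12})^2 + (\frac{623}{237})^2*(e_{13})^2 + (\frac{91}{79})^2*(e_{14})^2 + (\frac{280}{237})^2*(e_{15})^2 + (\frac{448}{237})^2*(e_{23})^2 + (\frac{448}{237})^2*(e_{24})^2 + (\frac{560}{237})^2*(e_{34})^2 + (-\frac{448}{237})^2*(e_{35})^2 + (-\frac{448}{237})^2*(e_{45})^2 = \frac{78400}{56169}*(-1) + \frac{388129}{56169}*(-1) + \frac{8281}{6241}*(+1) + \frac{78400}{56169}*(+1) + \frac{200704}{56169}*(-1) + \frac{200704}{56169}*(+1) + \frac{313600}{56169}*(+1) + \frac{200704}{56169}*(+1) + \frac{200704}{56169}*(-1) = 0 (each basis 2-blade squares to minus the product of its generators' squares); cross terms between blades sharing an index anticommute and cancel; the commuting (index-disjoint) pairs give grade-4 terms 2*c*c'*(blade product), which cancel blade by blade — e_{1234}: \frac{313600}{56169} - \frac{558208}{56169} + \frac{81536}{18723} = 0; e_{1235}: -\frac{250880}{56169} + \frac{250880}{56169} = 0; e_{1245}: -\frac{250880}{56169} + \frac{250880}{56169} = 0; e_{1345}: -\frac{558208}{56169} + \frac{81536}{18723} + \frac{313600}{56169} = 0; e_{2345}: -\frac{401408}{56169} + \frac{401408}{56169} = 0 — confirming B is simple. So B^2 = 0.
Answer: null-rotation, certificate B^2 = 0. The class reads off the invariant scalar 0 directly.


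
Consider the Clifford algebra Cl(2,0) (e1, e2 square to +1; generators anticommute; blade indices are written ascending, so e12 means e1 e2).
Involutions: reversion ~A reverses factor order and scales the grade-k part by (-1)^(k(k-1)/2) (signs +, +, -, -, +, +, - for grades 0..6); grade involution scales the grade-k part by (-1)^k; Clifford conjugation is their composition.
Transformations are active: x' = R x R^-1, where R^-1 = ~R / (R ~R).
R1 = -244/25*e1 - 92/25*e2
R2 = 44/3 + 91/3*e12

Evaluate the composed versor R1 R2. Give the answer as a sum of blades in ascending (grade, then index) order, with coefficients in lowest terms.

Distribute over the terms of R1 (each basis-blade product reordered to ascending indices, repeated generators contracted through their squares):
(-244/25*e1) R2 = -10736/75*e1 - 22204/75*e2
(-92/25*e2) R2 = 8372/75*e1 - 4048/75*e2
Summing the partial products and collecting blades:
Answer: -788/25*e1 - 26252/75*e2


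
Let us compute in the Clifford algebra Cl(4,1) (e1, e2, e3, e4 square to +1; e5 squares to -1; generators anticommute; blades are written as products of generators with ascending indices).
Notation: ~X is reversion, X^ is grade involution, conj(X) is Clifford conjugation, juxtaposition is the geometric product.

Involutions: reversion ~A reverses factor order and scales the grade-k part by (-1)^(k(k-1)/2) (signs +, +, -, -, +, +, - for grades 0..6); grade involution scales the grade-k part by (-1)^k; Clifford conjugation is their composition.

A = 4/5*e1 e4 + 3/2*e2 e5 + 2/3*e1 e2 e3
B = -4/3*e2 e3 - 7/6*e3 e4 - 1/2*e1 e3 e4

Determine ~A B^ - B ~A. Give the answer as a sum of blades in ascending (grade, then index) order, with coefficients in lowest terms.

first term: -8/9*e1 - 2/5*e3 - 14/15*e1 e3 - 1/3*e2 e4 + 2*e3 e5 + 7/9*e1 e2 e4 + 16/15*e1 e2 e3 e4 + 7/4*e2 e3 e4 e5 - 3/4*e1 e2 e3 e4 e5
second term: -8/9*e1 + 2/5*e3 + 14/15*e1 e3 - 1/3*e2 e4 - 2*e3 e5 - 7/9*e1 e2 e4 + 16/15*e1 e2 e3 e4 + 7/4*e2 e3 e4 e5 + 3/4*e1 e2 e3 e4 e5
Answer: -4/5*e3 - 28/15*e1 e3 + 4*e3 e5 + 14/9*e1 e2 e4 - 3/2*e1 e2 e3 e4 e5
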